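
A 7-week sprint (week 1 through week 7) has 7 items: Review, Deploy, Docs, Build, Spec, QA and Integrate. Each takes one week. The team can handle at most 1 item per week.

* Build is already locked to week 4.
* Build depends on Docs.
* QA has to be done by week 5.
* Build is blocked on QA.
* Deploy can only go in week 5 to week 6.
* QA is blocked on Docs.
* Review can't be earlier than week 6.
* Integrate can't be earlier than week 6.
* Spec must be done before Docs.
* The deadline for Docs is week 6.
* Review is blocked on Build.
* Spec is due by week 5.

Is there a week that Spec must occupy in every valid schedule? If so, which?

Spec's own window allows nothing later than week 5; downstream work caps Spec at week 1.
So Spec is pinned to week 1.

week 1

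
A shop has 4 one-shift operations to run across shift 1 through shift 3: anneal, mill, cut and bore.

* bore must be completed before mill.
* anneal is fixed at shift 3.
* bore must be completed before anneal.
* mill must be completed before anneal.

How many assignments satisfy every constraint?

3

Enumerating: bore in shift 1; cut in shift 1; mill in shift 2; anneal in shift 3 | cut in shift 2; anneal in shift 3; mill in shift 2; bore in shift 1 | bore -> shift 1; cut -> shift 3; anneal -> shift 3; mill -> shift 2.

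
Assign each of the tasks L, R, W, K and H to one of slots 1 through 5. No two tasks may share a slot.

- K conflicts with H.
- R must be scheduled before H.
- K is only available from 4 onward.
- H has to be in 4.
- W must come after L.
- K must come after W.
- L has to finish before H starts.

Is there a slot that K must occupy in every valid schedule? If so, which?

K's window is 4–5.
H is fixed at 4, and K can't share a slot with H.
So K must be 5.

5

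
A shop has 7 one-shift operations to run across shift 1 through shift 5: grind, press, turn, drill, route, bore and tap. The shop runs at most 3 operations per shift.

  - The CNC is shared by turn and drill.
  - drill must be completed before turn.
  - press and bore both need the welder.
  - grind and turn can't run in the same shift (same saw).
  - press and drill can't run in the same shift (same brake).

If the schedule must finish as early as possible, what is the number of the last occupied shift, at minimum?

The precedence chain requires at least 2 distinct shifts.
With at most 3 per shift and 7 operations, at least 3 shifts are needed.
3 works (last occupied shift: shift 3): for example grind=shift 1, tap=shift 2, route=shift 1, drill=shift 1, turn=shift 2, bore=shift 3, press=shift 2.

3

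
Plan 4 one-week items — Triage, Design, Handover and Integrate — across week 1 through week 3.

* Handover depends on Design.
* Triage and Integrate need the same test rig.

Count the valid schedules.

Splitting on Triage: it can be week 1 (6), week 2 (6), week 3 (6). Listing each branch's schedules as (Design, Handover, Integrate) by week number:
Triage=week 1: (1,2,2) (1,2,3) (1,3,2) (1,3,3) (2,3,2) (2,3,3) — 6.
Triage=week 2: (1,2,1) (1,2,3) (1,3,1) (1,3,3) (2,3,1) (2,3,3) — 6.
Triage=week 3: (1,2,1) (1,2,2) (1,3,1) (1,3,2) (2,3,1) (2,3,2) — 6.
Summing: 6 + 6 + 6 = 18.

18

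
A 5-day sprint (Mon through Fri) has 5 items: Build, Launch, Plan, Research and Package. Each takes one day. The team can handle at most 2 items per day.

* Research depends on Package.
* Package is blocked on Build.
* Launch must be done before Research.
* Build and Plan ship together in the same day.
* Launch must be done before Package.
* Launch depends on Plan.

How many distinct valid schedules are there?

Splitting on Build: it can be Mon (4), Tue (1). Listing each branch's schedules as (Launch, Plan, Research, Package):
Build=Mon: (Tue,Mon,Thu,Wed) (Tue,Mon,Fri,Wed) (Tue,Mon,Fri,Thu) (Wed,Mon,Fri,Thu) — 4.
Build=Tue: (Wed,Tue,Fri,Thu) — 1.
Summing: 4 + 1 = 5.

5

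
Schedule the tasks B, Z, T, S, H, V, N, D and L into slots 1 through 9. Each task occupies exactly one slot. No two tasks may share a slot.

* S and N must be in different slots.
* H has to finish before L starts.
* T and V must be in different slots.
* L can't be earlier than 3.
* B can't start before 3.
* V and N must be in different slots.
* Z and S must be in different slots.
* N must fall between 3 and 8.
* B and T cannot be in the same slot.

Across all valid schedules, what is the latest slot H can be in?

Downstream work caps H at 8.
H at 8 is achievable: D in 7, V in 6, T in 2, L in 9, H in 8, B in 4, N in 3, Z in 1, S in 5.

8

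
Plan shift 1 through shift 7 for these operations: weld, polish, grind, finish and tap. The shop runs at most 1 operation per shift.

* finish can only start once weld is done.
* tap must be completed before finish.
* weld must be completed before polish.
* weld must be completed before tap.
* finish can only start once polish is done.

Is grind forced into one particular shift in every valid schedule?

grind can be shift 1 (e.g. tap in shift 4; polish in shift 3; grind in shift 1; finish in shift 5; weld in shift 2) or shift 2 (e.g. weld -> shift 1; polish -> shift 3; tap -> shift 4; grind -> shift 2; finish -> shift 5).

No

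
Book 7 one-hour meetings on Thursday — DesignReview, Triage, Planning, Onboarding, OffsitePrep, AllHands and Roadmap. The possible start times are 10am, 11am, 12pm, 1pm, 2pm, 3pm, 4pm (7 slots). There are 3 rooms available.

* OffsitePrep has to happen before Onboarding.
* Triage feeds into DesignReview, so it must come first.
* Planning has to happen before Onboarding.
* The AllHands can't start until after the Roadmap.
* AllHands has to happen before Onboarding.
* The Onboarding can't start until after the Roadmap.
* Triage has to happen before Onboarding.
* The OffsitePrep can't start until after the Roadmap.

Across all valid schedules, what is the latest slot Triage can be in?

3pm

Downstream work caps Triage at 3pm.
Triage at 3pm is achievable: Triage -> 3pm; Roadmap -> 10am; Planning -> 10am; AllHands -> 11am; Onboarding -> 4pm; OffsitePrep -> 11am; DesignReview -> 4pm.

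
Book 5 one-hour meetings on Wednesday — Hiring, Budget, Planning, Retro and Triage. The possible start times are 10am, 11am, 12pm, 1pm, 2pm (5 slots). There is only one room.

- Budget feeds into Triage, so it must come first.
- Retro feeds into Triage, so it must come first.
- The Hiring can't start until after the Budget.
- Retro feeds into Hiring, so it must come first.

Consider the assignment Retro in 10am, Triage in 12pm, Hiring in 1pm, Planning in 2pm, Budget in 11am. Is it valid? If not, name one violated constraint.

Valid

Retro feeds into Hiring, so it must come first — holds.
The Hiring can't start until after the Budget — holds.
Budget feeds into Triage, so it must come first — holds.
Retro feeds into Triage, so it must come first — holds.
There is only one room — holds.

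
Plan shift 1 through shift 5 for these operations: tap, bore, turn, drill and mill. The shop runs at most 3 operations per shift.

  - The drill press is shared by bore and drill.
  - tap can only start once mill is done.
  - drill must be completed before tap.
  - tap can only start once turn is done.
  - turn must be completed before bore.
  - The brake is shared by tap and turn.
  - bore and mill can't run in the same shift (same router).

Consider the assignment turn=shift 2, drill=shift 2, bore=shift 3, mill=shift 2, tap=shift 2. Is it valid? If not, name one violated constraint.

bore and mill can't run in the same shift (same router) — holds.
tap can only start once turn is done — violated.
The shop runs at most 3 operations per shift — violated.
tap can only start once mill is done — violated.
drill must be completed before tap — violated.
turn must be completed before bore — holds.
The drill press is shared by bore and drill — holds.
The brake is shared by tap and turn — violated.

No. The shop runs at most 3 operations per shift is not satisfied.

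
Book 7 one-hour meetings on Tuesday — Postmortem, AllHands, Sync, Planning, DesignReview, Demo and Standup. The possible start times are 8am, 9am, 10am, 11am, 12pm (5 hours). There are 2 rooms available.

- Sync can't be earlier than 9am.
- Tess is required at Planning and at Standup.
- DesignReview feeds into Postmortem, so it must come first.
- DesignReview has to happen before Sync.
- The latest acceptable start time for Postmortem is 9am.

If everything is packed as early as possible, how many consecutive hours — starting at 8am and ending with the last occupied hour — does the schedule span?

4

The precedence chain requires at least 2 distinct hours.
With at most 2 per hour and 7 meetings, at least 4 hours are needed.
4 works (last occupied hour: 11am): for example Sync -> 9am; AllHands -> 8am; Postmortem -> 9am; Standup -> 11am; Demo -> 10am; DesignReview -> 8am; Planning -> 10am.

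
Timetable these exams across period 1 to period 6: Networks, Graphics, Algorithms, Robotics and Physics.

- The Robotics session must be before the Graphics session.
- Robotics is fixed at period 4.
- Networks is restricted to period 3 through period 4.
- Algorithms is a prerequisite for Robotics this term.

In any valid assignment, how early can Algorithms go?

Downstream work caps Algorithms at period 3.
Algorithms at period 1 is achievable: Networks=period 3, Algorithms=period 1, Graphics=period 5, Robotics=period 4, Physics=period 1.

period 1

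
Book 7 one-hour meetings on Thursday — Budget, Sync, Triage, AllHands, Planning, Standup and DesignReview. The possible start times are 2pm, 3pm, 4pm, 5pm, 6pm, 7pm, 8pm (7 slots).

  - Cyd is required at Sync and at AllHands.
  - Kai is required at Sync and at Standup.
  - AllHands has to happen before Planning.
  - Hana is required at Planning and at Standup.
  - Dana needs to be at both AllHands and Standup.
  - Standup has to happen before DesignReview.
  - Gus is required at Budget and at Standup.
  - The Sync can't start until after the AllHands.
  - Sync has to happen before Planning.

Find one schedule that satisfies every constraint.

Planning=4pm, Sync=3pm, Standup=5pm, DesignReview=6pm, AllHands=2pm, Budget=2pm, Triage=2pm

Checking: Sync(3pm) before Planning(4pm); Standup(5pm) before DesignReview(6pm); AllHands(2pm) before Planning(4pm); AllHands(2pm) before Sync(3pm); Budget(2pm) != Standup(5pm); Sync(3pm) != AllHands(2pm); AllHands(2pm) != Standup(5pm); Planning(4pm) != Standup(5pm); Sync(3pm) != Standup(5pm).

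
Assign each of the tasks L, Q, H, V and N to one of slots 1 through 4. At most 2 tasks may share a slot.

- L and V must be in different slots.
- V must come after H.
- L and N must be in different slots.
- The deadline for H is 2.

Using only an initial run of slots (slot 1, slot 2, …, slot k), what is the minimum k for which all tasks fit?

3 slots

The precedence chain requires at least 2 distinct slots.
With at most 2 per slot and 5 tasks, at least 3 slots are needed.
3 works (last occupied slot: 3): for example Q in 2; L in 1; H in 1; N in 3; V in 2.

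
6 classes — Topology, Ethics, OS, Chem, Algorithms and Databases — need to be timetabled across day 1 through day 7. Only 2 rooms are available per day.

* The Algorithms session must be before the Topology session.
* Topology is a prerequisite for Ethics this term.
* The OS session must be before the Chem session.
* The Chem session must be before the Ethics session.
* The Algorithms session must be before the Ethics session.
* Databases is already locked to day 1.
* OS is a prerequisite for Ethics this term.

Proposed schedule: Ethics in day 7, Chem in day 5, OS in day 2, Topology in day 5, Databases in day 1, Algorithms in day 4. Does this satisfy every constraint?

The OS session must be before the Chem session — holds.
OS is a prerequisite for Ethics this term — holds.
The Chem session must be before the Ethics session — holds.
The Algorithms session must be before the Ethics session — holds.
The Algorithms session must be before the Topology session — holds.
Databases is already locked to day 1 — holds.
Topology is a prerequisite for Ethics this term — holds.
Only 2 rooms are available per day — holds.

Yes, all constraints hold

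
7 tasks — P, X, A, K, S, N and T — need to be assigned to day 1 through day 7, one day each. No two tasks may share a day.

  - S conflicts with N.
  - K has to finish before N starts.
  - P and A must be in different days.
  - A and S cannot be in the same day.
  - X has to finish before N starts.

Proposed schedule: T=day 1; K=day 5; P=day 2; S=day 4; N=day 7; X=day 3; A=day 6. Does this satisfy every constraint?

S conflicts with N — holds.
K has to finish before N starts — holds.
A and S cannot be in the same day — holds.
X has to finish before N starts — holds.
P and A must be in different days — holds.
No two tasks may share a day — holds.

Yes, all constraints hold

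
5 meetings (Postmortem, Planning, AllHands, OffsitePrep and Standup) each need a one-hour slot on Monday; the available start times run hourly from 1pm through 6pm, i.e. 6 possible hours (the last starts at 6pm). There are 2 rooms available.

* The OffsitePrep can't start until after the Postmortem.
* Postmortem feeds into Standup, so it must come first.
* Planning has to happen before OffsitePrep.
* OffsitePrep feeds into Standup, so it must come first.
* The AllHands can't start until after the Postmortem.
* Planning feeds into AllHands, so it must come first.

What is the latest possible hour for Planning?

4pm

Downstream work caps Planning at 4pm.
Planning at 4pm is achievable: Postmortem -> 1pm; AllHands -> 5pm; Standup -> 6pm; OffsitePrep -> 5pm; Planning -> 4pm.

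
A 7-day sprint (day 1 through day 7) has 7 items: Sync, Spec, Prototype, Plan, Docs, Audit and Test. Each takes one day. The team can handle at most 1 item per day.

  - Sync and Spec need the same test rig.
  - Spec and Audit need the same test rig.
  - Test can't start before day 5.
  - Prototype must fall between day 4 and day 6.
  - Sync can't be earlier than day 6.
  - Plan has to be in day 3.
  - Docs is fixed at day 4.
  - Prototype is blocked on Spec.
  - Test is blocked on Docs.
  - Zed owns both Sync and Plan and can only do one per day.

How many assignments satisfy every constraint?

Splitting on Sync: it can be day 6 (2), day 7 (4). Listing each branch's schedules as (Spec, Prototype, Plan, Docs, Audit, Test) by day number:
Sync=day 6: (1,5,3,4,2,7) (2,5,3,4,1,7) — 2.
Sync=day 7: (1,5,3,4,2,6) (1,6,3,4,2,5) (2,5,3,4,1,6) (2,6,3,4,1,5) — 4.
Summing: 2 + 4 = 6.

6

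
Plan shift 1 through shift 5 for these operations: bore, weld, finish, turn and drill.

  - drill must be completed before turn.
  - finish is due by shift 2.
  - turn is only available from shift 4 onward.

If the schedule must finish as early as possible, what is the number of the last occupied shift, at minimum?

shift 4

The precedence chain requires at least 2 distinct shifts.
turn can't be placed before shift 4, so the schedule must run through at least shift 4.
4 works (last occupied shift: shift 4): for example turn -> shift 4, finish -> shift 1, weld -> shift 1, bore -> shift 1, drill -> shift 1.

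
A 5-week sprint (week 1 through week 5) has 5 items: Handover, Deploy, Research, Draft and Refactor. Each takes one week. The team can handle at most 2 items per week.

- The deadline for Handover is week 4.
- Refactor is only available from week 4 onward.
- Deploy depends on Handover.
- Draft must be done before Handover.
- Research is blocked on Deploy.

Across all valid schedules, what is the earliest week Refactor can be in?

Refactor is available from week 4.
Refactor at week 4 is achievable: Research in week 4, Refactor in week 4, Deploy in week 3, Handover in week 2, Draft in week 1.

week 4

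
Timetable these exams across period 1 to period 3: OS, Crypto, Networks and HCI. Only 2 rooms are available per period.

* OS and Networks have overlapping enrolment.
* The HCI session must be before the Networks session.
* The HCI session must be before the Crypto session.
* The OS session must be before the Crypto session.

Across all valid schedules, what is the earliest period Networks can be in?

period 2

Precedence pushes Networks to at least period 2.
Networks at period 2 is achievable: Networks=period 2; HCI=period 1; Crypto=period 2; OS=period 1.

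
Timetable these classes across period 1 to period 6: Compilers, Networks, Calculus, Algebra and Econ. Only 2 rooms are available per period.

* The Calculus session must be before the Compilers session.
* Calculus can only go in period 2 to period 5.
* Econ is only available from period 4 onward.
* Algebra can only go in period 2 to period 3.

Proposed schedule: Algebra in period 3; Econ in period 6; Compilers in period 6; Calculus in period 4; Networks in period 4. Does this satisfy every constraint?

Yes, all constraints hold

Econ is only available from period 4 onward — holds.
Calculus can only go in period 2 to period 5 — holds.
Algebra can only go in period 2 to period 3 — holds.
Only 2 rooms are available per period — holds.
The Calculus session must be before the Compilers session — holds.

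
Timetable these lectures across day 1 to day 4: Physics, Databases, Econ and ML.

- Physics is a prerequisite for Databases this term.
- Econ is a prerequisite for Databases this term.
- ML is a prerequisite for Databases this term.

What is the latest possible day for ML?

Downstream work caps ML at day 3.
ML at day 3 is achievable: Physics in day 1; Databases in day 4; Econ in day 1; ML in day 3.

day 3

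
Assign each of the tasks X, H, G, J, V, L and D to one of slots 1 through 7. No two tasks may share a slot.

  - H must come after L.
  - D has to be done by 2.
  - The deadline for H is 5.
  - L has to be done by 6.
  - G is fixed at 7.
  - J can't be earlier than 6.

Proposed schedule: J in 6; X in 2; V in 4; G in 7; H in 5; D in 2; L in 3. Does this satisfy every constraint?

D has to be done by 2 — holds.
No two tasks may share a slot — violated.
L has to be done by 6 — holds.
J can't be earlier than 6 — holds.
H must come after L — holds.
G is fixed at 7 — holds.
The deadline for H is 5 — holds.

No. No two tasks may share a slot is not satisfied.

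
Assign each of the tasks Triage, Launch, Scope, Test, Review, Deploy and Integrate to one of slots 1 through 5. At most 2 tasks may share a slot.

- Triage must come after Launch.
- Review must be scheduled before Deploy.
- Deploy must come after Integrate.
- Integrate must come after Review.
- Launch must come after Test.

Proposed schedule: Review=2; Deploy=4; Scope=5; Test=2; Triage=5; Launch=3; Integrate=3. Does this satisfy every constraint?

Triage must come after Launch — holds.
Deploy must come after Integrate — holds.
Launch must come after Test — holds.
Integrate must come after Review — holds.
Review must be scheduled before Deploy — holds.
At most 2 tasks may share a slot — holds.

Yes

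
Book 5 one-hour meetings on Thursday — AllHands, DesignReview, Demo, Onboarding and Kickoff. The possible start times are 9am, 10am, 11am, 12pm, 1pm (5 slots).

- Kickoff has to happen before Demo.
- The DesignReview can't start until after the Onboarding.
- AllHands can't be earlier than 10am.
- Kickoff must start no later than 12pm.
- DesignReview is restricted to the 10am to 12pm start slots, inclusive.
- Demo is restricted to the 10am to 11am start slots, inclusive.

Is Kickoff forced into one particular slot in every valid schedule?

No

Kickoff can be 9am (e.g. Demo in 10am; Kickoff in 9am; Onboarding in 9am; DesignReview in 10am; AllHands in 10am) or 10am (e.g. Kickoff=10am, DesignReview=10am, Demo=11am, AllHands=10am, Onboarding=9am).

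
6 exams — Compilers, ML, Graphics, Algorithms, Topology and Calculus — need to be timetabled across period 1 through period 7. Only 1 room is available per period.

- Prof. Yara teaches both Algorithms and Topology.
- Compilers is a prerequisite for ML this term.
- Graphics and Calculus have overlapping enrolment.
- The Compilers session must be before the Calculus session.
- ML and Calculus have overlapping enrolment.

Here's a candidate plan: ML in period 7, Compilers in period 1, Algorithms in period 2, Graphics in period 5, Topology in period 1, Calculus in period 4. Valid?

Invalid. Only 1 room is available per period.

Prof. Yara teaches both Algorithms and Topology — holds.
Compilers is a prerequisite for ML this term — holds.
Only 1 room is available per period — violated.
The Compilers session must be before the Calculus session — holds.
Graphics and Calculus have overlapping enrolment — holds.
ML and Calculus have overlapping enrolment — holds.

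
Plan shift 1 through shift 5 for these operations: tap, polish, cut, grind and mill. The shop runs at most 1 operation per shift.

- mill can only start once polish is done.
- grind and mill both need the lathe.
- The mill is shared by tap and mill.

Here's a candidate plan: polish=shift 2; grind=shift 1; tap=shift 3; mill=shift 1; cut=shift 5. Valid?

grind and mill both need the lathe — violated.
mill can only start once polish is done — violated.
The mill is shared by tap and mill — holds.
The shop runs at most 1 operation per shift — violated.

No — it violates: grind and mill both need the lathe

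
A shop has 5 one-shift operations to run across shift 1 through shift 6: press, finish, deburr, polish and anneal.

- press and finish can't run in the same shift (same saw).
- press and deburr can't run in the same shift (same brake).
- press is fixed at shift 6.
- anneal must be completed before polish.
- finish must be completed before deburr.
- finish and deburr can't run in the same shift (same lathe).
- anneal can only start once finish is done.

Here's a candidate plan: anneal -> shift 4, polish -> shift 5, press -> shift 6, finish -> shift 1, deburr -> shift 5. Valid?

finish and deburr can't run in the same shift (same lathe) — holds.
anneal must be completed before polish — holds.
press and deburr can't run in the same shift (same brake) — holds.
press is fixed at shift 6 — holds.
anneal can only start once finish is done — holds.
press and finish can't run in the same shift (same saw) — holds.
finish must be completed before deburr — holds.

Yes, all constraints hold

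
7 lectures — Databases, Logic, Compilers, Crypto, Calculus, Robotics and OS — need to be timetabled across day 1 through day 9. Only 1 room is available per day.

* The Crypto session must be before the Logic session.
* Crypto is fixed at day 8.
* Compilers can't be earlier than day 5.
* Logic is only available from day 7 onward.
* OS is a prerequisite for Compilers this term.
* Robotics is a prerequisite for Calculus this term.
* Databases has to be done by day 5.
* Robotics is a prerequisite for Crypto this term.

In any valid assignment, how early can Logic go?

day 9

Logic is available from day 7; precedence pushes Logic to at least day 9.
Logic at day 9 is achievable: Calculus=day 3, Logic=day 9, Compilers=day 5, OS=day 4, Databases=day 1, Robotics=day 2, Crypto=day 8.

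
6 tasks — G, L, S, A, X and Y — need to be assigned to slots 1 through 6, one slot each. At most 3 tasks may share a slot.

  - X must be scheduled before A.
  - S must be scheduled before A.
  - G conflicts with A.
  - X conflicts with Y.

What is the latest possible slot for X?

5

Downstream work caps X at 5.
X at 5 is achievable: S in 1; Y in 2; A in 6; X in 5; L in 1; G in 1.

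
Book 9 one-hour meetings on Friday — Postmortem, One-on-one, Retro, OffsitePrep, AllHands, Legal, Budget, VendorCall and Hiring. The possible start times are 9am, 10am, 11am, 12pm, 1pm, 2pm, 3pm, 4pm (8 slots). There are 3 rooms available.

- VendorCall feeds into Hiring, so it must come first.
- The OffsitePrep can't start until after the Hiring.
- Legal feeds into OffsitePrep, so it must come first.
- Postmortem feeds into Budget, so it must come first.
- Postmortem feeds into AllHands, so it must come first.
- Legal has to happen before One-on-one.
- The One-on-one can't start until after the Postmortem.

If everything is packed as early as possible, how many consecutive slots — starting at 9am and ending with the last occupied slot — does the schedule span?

3

The precedence chain requires at least 3 distinct slots.
With at most 3 per slot and 9 meetings, at least 3 slots are needed.
3 works (last occupied slot: 11am): for example One-on-one=10am; Legal=9am; VendorCall=9am; Hiring=10am; Budget=11am; AllHands=10am; Retro=11am; OffsitePrep=11am; Postmortem=9am.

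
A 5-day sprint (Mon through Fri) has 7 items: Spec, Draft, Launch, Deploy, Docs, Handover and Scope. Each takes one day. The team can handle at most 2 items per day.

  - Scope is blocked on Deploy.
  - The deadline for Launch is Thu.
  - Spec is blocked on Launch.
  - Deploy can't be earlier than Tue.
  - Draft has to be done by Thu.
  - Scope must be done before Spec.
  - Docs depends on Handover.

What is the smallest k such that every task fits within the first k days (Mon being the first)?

The precedence chain requires at least 3 distinct days.
With at most 2 per day and 7 tasks, at least 4 days are needed.
Propagating the time windows through the other constraints, Spec can't land before Thu — that is day 4 counting from Mon — so the schedule must run through at least 4 days.
4 works (last occupied day: Thu): for example Spec in Thu, Docs in Tue, Launch in Mon, Scope in Wed, Handover in Mon, Draft in Wed, Deploy in Tue.

4 days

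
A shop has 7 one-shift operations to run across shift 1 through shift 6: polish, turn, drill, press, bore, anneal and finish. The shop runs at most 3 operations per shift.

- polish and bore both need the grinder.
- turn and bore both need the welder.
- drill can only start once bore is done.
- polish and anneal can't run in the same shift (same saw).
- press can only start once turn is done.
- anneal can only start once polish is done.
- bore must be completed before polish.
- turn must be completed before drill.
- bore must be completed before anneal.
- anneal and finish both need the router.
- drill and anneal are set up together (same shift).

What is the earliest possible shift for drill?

shift 3

Drill must be in the same shift as anneal, which can't be before shift 3, so drill is at least shift 3.
drill at shift 3 is achievable: finish -> shift 1; turn -> shift 2; bore -> shift 1; press -> shift 3; anneal -> shift 3; drill -> shift 3; polish -> shift 2.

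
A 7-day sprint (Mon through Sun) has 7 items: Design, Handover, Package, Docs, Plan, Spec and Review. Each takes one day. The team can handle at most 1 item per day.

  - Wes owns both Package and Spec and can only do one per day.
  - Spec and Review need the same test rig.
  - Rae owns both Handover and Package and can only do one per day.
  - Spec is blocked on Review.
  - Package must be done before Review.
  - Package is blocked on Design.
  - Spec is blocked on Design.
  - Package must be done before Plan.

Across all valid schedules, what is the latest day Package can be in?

Precedence pushes Package to at least Tue; downstream work caps Package at Fri.
Package at Thu is achievable: Spec -> Sat, Plan -> Sun, Review -> Fri, Design -> Mon, Docs -> Wed, Handover -> Tue, Package -> Thu.
Nothing later works — the conflict and capacity constraints rule out every day after Thu.

Thu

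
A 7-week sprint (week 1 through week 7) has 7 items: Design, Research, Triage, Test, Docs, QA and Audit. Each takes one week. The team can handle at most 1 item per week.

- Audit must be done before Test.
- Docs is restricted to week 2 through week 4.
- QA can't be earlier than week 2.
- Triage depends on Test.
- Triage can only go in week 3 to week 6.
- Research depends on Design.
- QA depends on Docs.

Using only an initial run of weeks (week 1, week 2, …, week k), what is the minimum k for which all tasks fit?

The precedence chain requires at least 3 distinct weeks.
With at most 1 per week and 7 tasks, at least 7 weeks are needed.
7 works (last occupied week: week 7): for example Docs in week 2; Test in week 3; Research in week 7; Audit in week 1; Triage in week 4; QA in week 5; Design in week 6.

7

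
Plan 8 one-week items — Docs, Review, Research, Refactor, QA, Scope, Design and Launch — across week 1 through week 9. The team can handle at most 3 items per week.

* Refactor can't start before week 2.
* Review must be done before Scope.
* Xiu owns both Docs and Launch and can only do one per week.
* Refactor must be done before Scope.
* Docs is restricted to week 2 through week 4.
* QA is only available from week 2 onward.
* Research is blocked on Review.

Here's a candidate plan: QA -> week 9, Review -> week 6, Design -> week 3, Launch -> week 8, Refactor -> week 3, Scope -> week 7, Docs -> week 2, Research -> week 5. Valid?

Refactor can't start before week 2 — holds.
Review must be done before Scope — holds.
Refactor must be done before Scope — holds.
QA is only available from week 2 onward — holds.
Research is blocked on Review — violated.
Docs is restricted to week 2 through week 4 — holds.
The team can handle at most 3 items per week — holds.
Xiu owns both Docs and Launch and can only do one per week — holds.

No — it violates: Research is blocked on Review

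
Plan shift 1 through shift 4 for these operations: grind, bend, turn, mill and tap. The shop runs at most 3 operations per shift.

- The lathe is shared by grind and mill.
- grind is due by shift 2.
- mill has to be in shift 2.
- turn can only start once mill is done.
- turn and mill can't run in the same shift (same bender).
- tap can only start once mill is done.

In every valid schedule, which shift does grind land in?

shift 1

grind's window is shift 1–shift 2.
mill is fixed at shift 2, and grind can't share a shift with mill.
So grind must be shift 1.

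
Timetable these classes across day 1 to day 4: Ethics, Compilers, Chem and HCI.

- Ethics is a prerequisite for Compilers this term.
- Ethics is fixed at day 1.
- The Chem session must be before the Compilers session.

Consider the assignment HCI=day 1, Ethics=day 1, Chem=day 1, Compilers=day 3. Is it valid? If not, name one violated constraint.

The Chem session must be before the Compilers session — holds.
Ethics is a prerequisite for Compilers this term — holds.
Ethics is fixed at day 1 — holds.

Valid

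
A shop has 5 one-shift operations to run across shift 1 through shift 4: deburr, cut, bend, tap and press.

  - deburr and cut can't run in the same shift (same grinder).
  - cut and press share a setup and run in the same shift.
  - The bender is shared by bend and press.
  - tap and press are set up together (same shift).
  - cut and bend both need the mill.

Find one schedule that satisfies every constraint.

bend -> shift 1; deburr -> shift 1; tap -> shift 2; press -> shift 2; cut -> shift 2

Checking: bend(shift 1) != press(shift 2); cut(shift 2) != bend(shift 1); deburr(shift 1) != cut(shift 2); tap = press = shift 2; cut = press = shift 2.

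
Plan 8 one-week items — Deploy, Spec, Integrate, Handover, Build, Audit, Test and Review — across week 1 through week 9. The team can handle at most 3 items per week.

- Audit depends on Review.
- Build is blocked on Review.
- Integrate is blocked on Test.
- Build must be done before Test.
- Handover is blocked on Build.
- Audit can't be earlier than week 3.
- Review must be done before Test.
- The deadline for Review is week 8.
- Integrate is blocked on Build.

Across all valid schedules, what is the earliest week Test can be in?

Precedence pushes Test to at least week 3; downstream work caps Test at week 8.
Test at week 3 is achievable: Test=week 3; Audit=week 3; Handover=week 3; Integrate=week 4; Deploy=week 1; Spec=week 1; Build=week 2; Review=week 1.

week 3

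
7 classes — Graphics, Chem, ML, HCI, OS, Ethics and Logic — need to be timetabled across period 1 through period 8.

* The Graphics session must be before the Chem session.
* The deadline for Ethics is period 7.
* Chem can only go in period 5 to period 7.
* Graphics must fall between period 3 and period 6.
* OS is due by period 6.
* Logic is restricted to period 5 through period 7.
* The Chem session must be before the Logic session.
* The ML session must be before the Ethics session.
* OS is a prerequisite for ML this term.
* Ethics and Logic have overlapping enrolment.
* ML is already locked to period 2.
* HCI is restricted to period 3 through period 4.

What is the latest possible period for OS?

period 1

OS's own window allows nothing later than period 6; downstream work caps OS at period 1.
OS at period 1 is achievable: Chem -> period 5; Logic -> period 6; ML -> period 2; Ethics -> period 3; HCI -> period 3; Graphics -> period 3; OS -> period 1.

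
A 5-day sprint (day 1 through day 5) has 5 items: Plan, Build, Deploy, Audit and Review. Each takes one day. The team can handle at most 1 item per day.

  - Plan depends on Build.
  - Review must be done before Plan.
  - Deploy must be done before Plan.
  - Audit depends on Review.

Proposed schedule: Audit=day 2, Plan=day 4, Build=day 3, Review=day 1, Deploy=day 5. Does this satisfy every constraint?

Review must be done before Plan — holds.
Plan depends on Build — holds.
Deploy must be done before Plan — violated.
Audit depends on Review — holds.
The team can handle at most 1 item per day — holds.

No. Deploy must be done before Plan is not satisfied.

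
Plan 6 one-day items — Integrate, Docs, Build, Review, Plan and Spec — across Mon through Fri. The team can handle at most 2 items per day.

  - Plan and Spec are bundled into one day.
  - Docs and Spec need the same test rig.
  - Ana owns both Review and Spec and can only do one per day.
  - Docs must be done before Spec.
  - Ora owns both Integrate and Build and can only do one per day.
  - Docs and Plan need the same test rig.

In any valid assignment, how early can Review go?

Mon

Review at Mon is achievable: Spec in Tue; Integrate in Wed; Build in Thu; Docs in Mon; Review in Mon; Plan in Tue.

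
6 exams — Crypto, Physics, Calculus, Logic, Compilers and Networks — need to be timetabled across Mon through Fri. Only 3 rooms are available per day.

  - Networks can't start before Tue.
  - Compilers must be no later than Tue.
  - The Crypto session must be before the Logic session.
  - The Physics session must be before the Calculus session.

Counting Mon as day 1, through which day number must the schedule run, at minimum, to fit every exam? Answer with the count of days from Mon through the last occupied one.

2

The precedence chain requires at least 2 distinct days.
With at most 3 per day and 6 exams, at least 2 days are needed.
2 works (last occupied day: Tue): for example Logic in Tue; Networks in Tue; Compilers in Mon; Crypto in Mon; Physics in Mon; Calculus in Tue.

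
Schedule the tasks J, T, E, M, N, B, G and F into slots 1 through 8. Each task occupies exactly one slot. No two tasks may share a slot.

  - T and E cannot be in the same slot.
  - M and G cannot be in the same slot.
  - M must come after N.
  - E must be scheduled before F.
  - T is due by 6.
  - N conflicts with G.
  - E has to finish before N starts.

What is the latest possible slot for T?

T's own window allows nothing later than 6.
T at 6 is achievable: B=7, E=1, N=2, F=4, G=8, T=6, M=3, J=5.

6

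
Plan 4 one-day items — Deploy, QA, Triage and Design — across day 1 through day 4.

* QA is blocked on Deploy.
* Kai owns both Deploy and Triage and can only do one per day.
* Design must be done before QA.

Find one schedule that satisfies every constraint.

Triage=day 2, Design=day 1, QA=day 2, Deploy=day 1

Checking: Design(day 1) before QA(day 2); Deploy(day 1) before QA(day 2); Deploy(day 1) != Triage(day 2).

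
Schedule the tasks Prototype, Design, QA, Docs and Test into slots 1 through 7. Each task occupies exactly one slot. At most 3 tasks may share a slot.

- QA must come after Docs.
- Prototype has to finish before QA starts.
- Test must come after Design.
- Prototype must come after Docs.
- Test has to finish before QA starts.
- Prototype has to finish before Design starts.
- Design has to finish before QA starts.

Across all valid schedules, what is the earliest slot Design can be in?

Precedence pushes Design to at least 3; downstream work caps Design at 5.
Design at 3 is achievable: Test=4; Prototype=2; Design=3; Docs=1; QA=5.

3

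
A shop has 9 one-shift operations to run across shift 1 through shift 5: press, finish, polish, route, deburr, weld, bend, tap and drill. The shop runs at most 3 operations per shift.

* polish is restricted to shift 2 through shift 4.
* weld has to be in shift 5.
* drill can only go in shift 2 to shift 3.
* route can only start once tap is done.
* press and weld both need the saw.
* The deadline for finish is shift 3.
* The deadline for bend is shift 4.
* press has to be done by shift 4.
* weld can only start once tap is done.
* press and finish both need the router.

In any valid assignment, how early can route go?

shift 2

Precedence pushes route to at least shift 2.
route at shift 2 is achievable: weld -> shift 5, finish -> shift 1, polish -> shift 2, drill -> shift 2, press -> shift 3, route -> shift 2, deburr -> shift 3, bend -> shift 1, tap -> shift 1.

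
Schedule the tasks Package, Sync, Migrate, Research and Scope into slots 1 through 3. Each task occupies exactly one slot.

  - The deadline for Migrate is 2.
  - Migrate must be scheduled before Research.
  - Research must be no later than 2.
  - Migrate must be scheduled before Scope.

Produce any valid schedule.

Migrate in 1; Research in 2; Package in 1; Sync in 1; Scope in 2

Checking: Migrate(1) before Research(2); Migrate(1) before Scope(2); Research=2 in [1,2]; Migrate=1 in [1,2].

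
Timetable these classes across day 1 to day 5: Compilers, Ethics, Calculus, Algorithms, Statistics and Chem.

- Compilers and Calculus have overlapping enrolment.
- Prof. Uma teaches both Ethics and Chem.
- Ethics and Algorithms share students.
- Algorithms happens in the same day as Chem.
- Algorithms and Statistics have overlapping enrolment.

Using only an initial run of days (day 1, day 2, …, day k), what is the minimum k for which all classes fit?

2

Could 1 day be enough, i.e. nothing placed later than day 1? No: Statistics can't share with Algorithms (day 1) → nothing is left.
So 1 day is not enough.
2 works (last occupied day: day 2): for example Ethics in day 1; Chem in day 2; Algorithms in day 2; Compilers in day 1; Statistics in day 1; Calculus in day 2.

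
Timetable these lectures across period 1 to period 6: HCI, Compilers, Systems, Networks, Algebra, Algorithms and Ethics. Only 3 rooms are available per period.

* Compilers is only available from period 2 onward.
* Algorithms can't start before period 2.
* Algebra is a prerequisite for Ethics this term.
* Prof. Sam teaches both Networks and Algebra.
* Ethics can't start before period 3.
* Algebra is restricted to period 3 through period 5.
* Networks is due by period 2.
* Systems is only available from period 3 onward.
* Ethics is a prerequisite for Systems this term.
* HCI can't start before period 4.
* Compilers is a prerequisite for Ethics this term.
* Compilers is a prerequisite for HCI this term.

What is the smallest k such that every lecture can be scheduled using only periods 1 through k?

The precedence chain requires at least 3 distinct periods.
With at most 3 per period and 7 lectures, at least 3 periods are needed.
Propagating the time windows through the other constraints, Systems can't land before period 5, so the schedule must run through at least period 5.
5 works (last occupied period: period 5): for example Ethics -> period 4, Networks -> period 1, Algorithms -> period 2, Systems -> period 5, HCI -> period 4, Algebra -> period 3, Compilers -> period 2.

5 periods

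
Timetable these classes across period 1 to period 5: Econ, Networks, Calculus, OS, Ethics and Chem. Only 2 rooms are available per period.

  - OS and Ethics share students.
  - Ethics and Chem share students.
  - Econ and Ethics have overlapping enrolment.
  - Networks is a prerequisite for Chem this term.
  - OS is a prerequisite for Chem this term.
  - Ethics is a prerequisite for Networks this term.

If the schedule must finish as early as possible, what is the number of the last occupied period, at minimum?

The precedence chain requires at least 3 distinct periods.
With at most 2 per period and 6 classes, at least 3 periods are needed.
3 works (last occupied period: period 3): for example OS -> period 2; Chem -> period 3; Econ -> period 3; Networks -> period 2; Calculus -> period 1; Ethics -> period 1.

3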